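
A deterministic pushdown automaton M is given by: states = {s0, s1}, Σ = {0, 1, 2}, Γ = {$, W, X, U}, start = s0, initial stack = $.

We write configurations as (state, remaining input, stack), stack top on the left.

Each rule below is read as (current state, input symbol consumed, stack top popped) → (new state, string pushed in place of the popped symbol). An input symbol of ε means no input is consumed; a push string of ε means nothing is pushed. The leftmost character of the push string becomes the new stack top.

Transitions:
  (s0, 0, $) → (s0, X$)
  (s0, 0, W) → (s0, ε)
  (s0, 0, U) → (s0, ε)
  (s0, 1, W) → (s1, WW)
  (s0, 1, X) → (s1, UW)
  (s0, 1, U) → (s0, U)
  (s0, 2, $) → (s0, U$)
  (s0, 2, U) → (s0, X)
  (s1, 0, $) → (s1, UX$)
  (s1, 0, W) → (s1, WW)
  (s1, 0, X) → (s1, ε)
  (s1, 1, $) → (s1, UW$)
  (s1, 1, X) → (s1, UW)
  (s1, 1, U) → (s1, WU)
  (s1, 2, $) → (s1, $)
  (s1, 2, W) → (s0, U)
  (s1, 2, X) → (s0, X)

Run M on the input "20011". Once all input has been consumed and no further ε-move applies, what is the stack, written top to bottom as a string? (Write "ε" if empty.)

WUW$

(s0, 20011, $)
  read 2, top $: go to s0, push U$ → (s0, 0011, U$)
  read 0, top U: go to s0, push ε → (s0, 011, $)
  read 0, top $: go to s0, push X$ → (s0, 11, X$)
  read 1, top X: go to s1, push UW → (s1, 1, UW$)
  read 1, top U: go to s1, push WU → (s1, ε, WUW$)
All input consumed in state s1 with stack WUW$.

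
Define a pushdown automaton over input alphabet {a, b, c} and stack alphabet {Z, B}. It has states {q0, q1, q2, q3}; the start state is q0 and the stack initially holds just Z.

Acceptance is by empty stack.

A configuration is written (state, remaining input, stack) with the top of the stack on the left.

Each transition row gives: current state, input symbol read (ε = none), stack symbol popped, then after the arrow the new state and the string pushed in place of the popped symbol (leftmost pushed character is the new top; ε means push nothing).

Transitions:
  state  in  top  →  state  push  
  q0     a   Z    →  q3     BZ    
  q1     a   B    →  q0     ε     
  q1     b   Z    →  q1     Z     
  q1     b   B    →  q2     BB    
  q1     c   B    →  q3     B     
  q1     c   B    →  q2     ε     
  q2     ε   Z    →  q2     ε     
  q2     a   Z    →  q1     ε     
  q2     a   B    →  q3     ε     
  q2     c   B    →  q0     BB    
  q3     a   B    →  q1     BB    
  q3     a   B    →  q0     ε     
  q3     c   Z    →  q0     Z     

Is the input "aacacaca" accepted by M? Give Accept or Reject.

No computation consumes all input and empties the stack.

Reject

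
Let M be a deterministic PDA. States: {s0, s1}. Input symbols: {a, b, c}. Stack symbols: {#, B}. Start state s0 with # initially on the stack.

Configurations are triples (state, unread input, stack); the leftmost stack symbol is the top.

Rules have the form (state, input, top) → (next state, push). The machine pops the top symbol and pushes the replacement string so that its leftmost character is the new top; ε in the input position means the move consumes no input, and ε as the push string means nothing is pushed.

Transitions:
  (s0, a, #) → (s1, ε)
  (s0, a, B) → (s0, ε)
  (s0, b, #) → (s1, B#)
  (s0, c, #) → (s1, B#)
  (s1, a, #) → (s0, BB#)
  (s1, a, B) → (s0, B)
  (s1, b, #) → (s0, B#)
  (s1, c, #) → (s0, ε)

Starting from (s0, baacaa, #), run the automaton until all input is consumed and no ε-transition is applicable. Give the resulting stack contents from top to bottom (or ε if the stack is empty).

#

(s0, baacaa, #)
  read b, top #: go to s1, push B# → (s1, aacaa, B#)
  read a, top B: go to s0, push B → (s0, acaa, B#)
  read a, top B: go to s0, push ε → (s0, caa, #)
  read c, top #: go to s1, push B# → (s1, aa, B#)
  read a, top B: go to s0, push B → (s0, a, B#)
  read a, top B: go to s0, push ε → (s0, ε, #)
All input consumed in state s0 with stack #.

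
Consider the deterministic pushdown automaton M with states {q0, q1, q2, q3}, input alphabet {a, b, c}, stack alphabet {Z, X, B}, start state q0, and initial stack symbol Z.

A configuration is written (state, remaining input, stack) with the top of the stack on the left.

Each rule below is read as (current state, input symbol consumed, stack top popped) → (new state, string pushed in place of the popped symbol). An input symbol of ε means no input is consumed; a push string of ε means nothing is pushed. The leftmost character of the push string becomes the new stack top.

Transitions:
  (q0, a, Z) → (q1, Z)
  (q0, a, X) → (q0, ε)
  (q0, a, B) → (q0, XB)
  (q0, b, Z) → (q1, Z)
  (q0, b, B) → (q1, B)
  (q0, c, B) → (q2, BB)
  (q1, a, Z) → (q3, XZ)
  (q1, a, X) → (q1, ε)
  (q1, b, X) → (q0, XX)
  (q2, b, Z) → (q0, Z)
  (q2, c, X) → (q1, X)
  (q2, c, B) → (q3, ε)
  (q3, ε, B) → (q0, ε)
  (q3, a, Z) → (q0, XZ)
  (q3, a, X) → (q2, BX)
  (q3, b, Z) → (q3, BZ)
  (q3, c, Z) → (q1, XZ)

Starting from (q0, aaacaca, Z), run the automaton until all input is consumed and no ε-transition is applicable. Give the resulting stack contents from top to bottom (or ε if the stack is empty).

(q0, aaacaca, Z) ⊢ (q1, aacaca, Z) ⊢ (q3, acaca, XZ) ⊢ (q2, caca, BXZ) ⊢ (q3, aca, XZ) ⊢ (q2, ca, BXZ) ⊢ (q3, a, XZ) ⊢ (q2, ε, BXZ)
All input consumed in state q2 with stack BXZ.

BXZ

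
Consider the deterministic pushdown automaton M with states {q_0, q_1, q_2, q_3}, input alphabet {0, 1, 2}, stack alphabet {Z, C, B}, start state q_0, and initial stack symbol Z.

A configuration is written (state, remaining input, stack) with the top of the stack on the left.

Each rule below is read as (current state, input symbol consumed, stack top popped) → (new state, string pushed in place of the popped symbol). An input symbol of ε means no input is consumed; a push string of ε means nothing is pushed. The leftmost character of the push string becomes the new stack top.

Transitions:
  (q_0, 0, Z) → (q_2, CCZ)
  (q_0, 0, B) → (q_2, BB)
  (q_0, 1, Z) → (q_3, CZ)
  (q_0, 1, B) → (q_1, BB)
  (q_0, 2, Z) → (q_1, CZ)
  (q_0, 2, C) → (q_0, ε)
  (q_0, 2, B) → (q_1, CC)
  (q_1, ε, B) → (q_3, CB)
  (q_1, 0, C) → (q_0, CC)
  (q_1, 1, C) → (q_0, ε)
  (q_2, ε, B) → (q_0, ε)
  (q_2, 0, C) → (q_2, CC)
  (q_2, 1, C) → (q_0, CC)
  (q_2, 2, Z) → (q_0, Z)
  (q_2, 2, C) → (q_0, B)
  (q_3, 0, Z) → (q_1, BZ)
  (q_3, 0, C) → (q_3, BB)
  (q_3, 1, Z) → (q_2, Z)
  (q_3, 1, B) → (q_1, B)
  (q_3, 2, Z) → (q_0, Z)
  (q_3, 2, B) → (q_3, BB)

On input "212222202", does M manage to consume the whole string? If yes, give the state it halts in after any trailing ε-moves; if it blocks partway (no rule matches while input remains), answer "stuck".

stuck

(q_0, 212222202, Z)
  read 2, top Z: go to q_1, push CZ → (q_1, 12222202, CZ)
  read 1, top C: go to q_0, push ε → (q_0, 2222202, Z)
  read 2, top Z: go to q_1, push CZ → (q_1, 222202, CZ)
No transition for (q_1, 2, top C); M blocks with input 222202 remaining.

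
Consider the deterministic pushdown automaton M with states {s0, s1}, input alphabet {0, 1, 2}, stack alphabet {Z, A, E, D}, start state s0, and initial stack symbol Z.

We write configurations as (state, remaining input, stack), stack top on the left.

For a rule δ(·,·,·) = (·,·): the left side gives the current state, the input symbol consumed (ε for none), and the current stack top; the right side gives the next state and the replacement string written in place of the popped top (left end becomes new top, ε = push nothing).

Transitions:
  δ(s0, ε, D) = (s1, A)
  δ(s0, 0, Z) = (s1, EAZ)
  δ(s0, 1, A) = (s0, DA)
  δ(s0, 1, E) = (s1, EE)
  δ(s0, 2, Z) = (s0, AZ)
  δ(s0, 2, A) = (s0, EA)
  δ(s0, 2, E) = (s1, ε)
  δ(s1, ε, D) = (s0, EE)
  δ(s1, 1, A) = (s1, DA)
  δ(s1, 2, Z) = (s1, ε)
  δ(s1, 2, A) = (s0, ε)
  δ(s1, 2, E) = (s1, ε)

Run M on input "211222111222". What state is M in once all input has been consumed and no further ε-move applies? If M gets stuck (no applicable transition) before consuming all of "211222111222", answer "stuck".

s1

(s0, 211222111222, Z)
  read 2, top Z: go to s0, push AZ → (s0, 11222111222, AZ)
  read 1, top A: go to s0, push DA → (s0, 1222111222, DAZ)
  ε-move, top D: go to s1, push A → (s1, 1222111222, AAZ)
  read 1, top A: go to s1, push DA → (s1, 222111222, DAAZ)
  ε-move, top D: go to s0, push EE → (s0, 222111222, EEAAZ)
  read 2, top E: go to s1, push ε → (s1, 22111222, EAAZ)
  read 2, top E: go to s1, push ε → (s1, 2111222, AAZ)
  read 2, top A: go to s0, push ε → (s0, 111222, AZ)
  read 1, top A: go to s0, push DA → (s0, 11222, DAZ)
  ε-move, top D: go to s1, push A → (s1, 11222, AAZ)
  read 1, top A: go to s1, push DA → (s1, 1222, DAAZ)
  ε-move, top D: go to s0, push EE → (s0, 1222, EEAAZ)
  read 1, top E: go to s1, push EE → (s1, 222, EEEAAZ)
  read 2, top E: go to s1, push ε → (s1, 22, EEAAZ)
  read 2, top E: go to s1, push ε → (s1, 2, EAAZ)
  read 2, top E: go to s1, push ε → (s1, ε, AAZ)
All input consumed; M is in state s1.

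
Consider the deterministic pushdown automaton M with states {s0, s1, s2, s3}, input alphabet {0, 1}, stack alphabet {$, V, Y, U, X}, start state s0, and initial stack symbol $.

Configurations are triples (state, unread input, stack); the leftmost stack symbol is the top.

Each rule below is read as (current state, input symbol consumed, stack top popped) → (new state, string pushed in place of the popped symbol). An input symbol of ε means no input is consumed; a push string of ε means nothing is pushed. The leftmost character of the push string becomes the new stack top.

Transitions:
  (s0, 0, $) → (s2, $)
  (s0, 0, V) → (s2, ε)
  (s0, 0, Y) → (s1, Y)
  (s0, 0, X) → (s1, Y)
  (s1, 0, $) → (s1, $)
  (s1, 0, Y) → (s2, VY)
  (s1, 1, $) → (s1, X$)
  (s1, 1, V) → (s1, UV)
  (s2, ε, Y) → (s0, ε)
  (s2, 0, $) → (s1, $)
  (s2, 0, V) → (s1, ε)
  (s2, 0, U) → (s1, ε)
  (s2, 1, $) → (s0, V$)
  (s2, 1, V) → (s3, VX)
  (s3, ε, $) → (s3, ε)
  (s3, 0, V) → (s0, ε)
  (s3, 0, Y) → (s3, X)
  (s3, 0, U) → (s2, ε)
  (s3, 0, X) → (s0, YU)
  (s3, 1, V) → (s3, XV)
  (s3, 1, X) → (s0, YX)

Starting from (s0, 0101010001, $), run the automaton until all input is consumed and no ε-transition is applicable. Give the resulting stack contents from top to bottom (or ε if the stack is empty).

(s0, 0101010001, $)
  read 0, top $: go to s2, push $ → (s2, 101010001, $)
  read 1, top $: go to s0, push V$ → (s0, 01010001, V$)
  read 0, top V: go to s2, push ε → (s2, 1010001, $)
  read 1, top $: go to s0, push V$ → (s0, 010001, V$)
  read 0, top V: go to s2, push ε → (s2, 10001, $)
  read 1, top $: go to s0, push V$ → (s0, 0001, V$)
  read 0, top V: go to s2, push ε → (s2, 001, $)
  read 0, top $: go to s1, push $ → (s1, 01, $)
  read 0, top $: go to s1, push $ → (s1, 1, $)
  read 1, top $: go to s1, push X$ → (s1, ε, X$)
All input consumed in state s1 with stack X$.

X$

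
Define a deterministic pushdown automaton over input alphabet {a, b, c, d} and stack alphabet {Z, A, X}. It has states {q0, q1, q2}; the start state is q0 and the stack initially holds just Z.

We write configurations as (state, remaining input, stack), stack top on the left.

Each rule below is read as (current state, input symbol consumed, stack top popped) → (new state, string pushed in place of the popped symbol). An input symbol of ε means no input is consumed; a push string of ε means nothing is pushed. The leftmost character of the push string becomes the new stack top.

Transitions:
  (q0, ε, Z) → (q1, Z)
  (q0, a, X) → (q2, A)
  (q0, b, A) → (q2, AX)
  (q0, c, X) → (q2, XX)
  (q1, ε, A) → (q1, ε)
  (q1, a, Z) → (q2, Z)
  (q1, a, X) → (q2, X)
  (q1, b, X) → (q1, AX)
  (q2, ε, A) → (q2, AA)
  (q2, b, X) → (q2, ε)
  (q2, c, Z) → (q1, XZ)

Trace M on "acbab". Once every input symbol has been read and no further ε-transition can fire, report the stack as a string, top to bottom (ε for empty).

Z

(q0, acbab, Z)
  ε-move, top Z: go to q1, push Z → (q1, acbab, Z)
  read a, top Z: go to q2, push Z → (q2, cbab, Z)
  read c, top Z: go to q1, push XZ → (q1, bab, XZ)
  read b, top X: go to q1, push AX → (q1, ab, AXZ)
  ε-move, top A: go to q1, push ε → (q1, ab, XZ)
  read a, top X: go to q2, push X → (q2, b, XZ)
  read b, top X: go to q2, push ε → (q2, ε, Z)
All input consumed in state q2 with stack Z.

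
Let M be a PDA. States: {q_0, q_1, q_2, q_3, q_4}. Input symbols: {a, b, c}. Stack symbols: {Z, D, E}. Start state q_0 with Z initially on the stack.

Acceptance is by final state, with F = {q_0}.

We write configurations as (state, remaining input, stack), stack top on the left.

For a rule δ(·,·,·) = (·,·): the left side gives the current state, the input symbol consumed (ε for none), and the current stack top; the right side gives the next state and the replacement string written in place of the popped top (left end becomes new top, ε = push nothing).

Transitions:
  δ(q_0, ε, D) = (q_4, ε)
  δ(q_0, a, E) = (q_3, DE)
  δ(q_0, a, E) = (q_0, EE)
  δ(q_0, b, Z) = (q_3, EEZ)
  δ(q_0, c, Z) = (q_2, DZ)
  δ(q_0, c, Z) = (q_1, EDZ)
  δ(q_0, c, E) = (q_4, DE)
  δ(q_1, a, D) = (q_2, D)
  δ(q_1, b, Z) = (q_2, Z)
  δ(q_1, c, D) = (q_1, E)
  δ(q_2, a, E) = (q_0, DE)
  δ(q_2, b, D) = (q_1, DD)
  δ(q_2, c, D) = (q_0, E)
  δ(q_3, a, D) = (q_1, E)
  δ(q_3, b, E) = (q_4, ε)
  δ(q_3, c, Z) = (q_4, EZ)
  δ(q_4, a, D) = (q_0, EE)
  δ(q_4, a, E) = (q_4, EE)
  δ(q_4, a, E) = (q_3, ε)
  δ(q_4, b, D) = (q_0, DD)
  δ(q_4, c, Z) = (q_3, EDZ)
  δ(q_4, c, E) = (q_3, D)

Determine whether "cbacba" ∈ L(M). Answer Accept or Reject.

Reject

No computation consumes all input and reaches a final state.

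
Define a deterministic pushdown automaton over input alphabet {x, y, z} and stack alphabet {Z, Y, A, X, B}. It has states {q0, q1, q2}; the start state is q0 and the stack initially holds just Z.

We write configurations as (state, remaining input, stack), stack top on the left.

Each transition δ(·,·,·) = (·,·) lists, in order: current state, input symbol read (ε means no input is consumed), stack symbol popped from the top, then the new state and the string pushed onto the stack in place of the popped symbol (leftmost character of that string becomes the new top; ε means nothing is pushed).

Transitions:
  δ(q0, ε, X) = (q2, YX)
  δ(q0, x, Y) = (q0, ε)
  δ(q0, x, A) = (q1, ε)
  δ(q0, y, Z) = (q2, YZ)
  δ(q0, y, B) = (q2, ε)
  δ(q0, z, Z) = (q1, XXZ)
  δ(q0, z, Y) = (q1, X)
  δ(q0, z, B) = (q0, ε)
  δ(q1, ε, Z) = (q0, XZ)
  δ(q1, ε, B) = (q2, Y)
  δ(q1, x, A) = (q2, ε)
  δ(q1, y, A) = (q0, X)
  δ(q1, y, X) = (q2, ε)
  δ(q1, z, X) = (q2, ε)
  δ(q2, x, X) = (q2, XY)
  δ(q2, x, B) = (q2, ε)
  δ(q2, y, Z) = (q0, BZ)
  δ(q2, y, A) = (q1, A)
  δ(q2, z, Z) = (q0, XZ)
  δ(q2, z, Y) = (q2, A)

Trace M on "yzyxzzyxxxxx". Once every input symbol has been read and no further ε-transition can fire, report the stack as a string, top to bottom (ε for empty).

(q0, yzyxzzyxxxxx, Z)
  read y, top Z: go to q2, push YZ → (q2, zyxzzyxxxxx, YZ)
  read z, top Y: go to q2, push A → (q2, yxzzyxxxxx, AZ)
  read y, top A: go to q1, push A → (q1, xzzyxxxxx, AZ)
  read x, top A: go to q2, push ε → (q2, zzyxxxxx, Z)
  read z, top Z: go to q0, push XZ → (q0, zyxxxxx, XZ)
  ε-move, top X: go to q2, push YX → (q2, zyxxxxx, YXZ)
  read z, top Y: go to q2, push A → (q2, yxxxxx, AXZ)
  read y, top A: go to q1, push A → (q1, xxxxx, AXZ)
  read x, top A: go to q2, push ε → (q2, xxxx, XZ)
  read x, top X: go to q2, push XY → (q2, xxx, XYZ)
  read x, top X: go to q2, push XY → (q2, xx, XYYZ)
  read x, top X: go to q2, push XY → (q2, x, XYYYZ)
  read x, top X: go to q2, push XY → (q2, ε, XYYYYZ)
All input consumed in state q2 with stack XYYYYZ.

XYYYYZ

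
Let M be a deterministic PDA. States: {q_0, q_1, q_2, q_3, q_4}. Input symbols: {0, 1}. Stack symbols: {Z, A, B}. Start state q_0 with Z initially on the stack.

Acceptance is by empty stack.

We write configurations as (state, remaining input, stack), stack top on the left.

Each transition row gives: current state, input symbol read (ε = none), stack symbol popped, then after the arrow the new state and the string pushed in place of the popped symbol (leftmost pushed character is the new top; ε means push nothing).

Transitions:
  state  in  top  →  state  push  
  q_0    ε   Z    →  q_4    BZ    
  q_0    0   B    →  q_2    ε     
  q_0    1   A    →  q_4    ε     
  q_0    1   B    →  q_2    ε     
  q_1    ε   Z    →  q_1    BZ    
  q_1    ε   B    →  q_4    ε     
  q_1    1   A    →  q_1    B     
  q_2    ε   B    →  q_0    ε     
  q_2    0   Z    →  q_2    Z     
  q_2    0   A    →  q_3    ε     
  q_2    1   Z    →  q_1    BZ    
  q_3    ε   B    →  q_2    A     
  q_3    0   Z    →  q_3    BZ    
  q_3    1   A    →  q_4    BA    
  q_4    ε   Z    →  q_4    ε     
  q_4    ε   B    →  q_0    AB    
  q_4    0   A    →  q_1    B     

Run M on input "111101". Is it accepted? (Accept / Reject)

(q_0, 111101, Z)
  ε-move, top Z: go to q_4, push BZ → (q_4, 111101, BZ)
  ε-move, top B: go to q_0, push AB → (q_0, 111101, ABZ)
  read 1, top A: go to q_4, push ε → (q_4, 11101, BZ)
  ε-move, top B: go to q_0, push AB → (q_0, 11101, ABZ)
  read 1, top A: go to q_4, push ε → (q_4, 1101, BZ)
  ε-move, top B: go to q_0, push AB → (q_0, 1101, ABZ)
  read 1, top A: go to q_4, push ε → (q_4, 101, BZ)
  ε-move, top B: go to q_0, push AB → (q_0, 101, ABZ)
  read 1, top A: go to q_4, push ε → (q_4, 01, BZ)
  ε-move, top B: go to q_0, push AB → (q_0, 01, ABZ)
No transition applies at (q_0, 01, ABZ); input not fully consumed.

Reject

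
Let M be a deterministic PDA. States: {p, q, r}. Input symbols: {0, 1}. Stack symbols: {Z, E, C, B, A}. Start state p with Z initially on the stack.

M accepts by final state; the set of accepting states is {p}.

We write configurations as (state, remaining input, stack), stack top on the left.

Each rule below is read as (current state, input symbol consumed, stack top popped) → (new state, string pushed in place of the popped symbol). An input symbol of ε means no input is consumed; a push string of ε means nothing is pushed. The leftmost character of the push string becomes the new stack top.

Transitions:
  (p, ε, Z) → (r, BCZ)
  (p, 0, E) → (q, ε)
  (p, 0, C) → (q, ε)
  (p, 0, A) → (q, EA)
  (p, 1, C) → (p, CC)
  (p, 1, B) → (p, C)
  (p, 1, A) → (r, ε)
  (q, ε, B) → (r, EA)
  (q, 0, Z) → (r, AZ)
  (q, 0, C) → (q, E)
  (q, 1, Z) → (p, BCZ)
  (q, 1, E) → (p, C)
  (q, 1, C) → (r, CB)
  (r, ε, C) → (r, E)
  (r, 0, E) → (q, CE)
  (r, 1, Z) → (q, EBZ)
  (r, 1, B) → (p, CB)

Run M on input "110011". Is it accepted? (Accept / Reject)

(p, 110011, Z)
  ε-move, top Z: go to r, push BCZ → (r, 110011, BCZ)
  read 1, top B: go to p, push CB → (p, 10011, CBCZ)
  read 1, top C: go to p, push CC → (p, 0011, CCBCZ)
  read 0, top C: go to q, push ε → (q, 011, CBCZ)
  read 0, top C: go to q, push E → (q, 11, EBCZ)
  read 1, top E: go to p, push C → (p, 1, CBCZ)
  read 1, top C: go to p, push CC → (p, ε, CCBCZ)
All input consumed; state p ∈ F.

Accept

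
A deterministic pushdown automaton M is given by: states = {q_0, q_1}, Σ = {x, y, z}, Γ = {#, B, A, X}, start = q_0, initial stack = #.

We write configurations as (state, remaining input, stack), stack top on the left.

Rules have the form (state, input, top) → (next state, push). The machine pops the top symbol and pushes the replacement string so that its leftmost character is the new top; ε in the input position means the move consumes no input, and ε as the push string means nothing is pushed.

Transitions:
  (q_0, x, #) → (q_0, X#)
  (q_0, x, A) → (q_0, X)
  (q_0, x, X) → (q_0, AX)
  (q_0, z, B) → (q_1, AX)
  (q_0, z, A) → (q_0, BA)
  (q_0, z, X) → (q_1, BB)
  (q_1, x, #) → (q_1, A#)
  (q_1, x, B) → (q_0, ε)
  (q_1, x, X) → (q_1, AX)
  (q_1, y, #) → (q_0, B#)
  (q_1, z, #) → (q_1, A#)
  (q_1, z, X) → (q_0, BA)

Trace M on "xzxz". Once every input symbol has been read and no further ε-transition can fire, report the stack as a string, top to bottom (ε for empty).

AX#

(q_0, xzxz, #) ⊢ (q_0, zxz, X#) ⊢ (q_1, xz, BB#) ⊢ (q_0, z, B#) ⊢ (q_1, ε, AX#)
All input consumed in state q_1 with stack AX#.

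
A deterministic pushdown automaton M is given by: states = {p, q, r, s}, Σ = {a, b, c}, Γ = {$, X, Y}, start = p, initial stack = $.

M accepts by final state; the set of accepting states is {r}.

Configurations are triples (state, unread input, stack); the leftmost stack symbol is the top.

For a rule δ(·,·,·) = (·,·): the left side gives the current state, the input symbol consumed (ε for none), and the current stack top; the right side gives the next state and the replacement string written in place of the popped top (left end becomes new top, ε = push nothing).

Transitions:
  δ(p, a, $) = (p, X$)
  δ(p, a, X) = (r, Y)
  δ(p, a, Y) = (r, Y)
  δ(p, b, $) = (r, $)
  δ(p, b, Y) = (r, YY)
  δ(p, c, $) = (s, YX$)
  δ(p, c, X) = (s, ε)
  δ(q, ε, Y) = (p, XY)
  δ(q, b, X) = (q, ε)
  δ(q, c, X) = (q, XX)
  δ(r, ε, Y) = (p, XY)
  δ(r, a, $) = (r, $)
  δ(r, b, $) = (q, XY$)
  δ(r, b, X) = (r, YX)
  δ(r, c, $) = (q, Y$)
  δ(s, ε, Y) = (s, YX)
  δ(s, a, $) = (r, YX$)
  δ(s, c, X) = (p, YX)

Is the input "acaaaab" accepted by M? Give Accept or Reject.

(p, acaaaab, $)
  read a, top $: go to p, push X$ → (p, caaaab, X$)
  read c, top X: go to s, push ε → (s, aaaab, $)
  read a, top $: go to r, push YX$ → (r, aaab, YX$)
  ε-move, top Y: go to p, push XY → (p, aaab, XYX$)
  read a, top X: go to r, push Y → (r, aab, YYX$)
  ε-move, top Y: go to p, push XY → (p, aab, XYYX$)
  read a, top X: go to r, push Y → (r, ab, YYYX$)
  ε-move, top Y: go to p, push XY → (p, ab, XYYYX$)
  read a, top X: go to r, push Y → (r, b, YYYYX$)
  ε-move, top Y: go to p, push XY → (p, b, XYYYYX$)
No transition applies at (p, b, XYYYYX$); input not fully consumed.

Reject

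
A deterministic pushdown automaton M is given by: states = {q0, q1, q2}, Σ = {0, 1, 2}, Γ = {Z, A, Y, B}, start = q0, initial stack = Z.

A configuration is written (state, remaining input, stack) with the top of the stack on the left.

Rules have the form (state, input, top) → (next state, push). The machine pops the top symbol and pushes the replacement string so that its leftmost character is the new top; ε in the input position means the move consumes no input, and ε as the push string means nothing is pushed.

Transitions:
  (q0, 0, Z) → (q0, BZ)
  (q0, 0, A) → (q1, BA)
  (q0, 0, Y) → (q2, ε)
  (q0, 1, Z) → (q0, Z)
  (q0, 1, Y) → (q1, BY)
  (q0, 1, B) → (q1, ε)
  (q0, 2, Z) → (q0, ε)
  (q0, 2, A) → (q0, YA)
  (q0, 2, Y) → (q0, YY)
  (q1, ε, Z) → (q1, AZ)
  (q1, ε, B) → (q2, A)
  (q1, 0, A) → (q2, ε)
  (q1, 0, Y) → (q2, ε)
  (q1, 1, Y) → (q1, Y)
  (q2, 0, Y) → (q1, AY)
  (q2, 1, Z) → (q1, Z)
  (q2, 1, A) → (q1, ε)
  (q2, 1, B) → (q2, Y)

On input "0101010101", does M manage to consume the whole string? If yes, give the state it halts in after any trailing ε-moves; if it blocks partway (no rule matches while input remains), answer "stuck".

q1

(q0, 0101010101, Z) ⊢ (q0, 101010101, BZ) ⊢ (q1, 01010101, Z) ⊢ (q1, 01010101, AZ) ⊢ (q2, 1010101, Z) ⊢ (q1, 010101, Z) ⊢ (q1, 010101, AZ) ⊢ (q2, 10101, Z) ⊢ (q1, 0101, Z) ⊢ (q1, 0101, AZ) ⊢ (q2, 101, Z) ⊢ (q1, 01, Z) ⊢ (q1, 01, AZ) ⊢ (q2, 1, Z) ⊢ (q1, ε, Z) ⊢ (q1, ε, AZ)
All input consumed; M is in state q1.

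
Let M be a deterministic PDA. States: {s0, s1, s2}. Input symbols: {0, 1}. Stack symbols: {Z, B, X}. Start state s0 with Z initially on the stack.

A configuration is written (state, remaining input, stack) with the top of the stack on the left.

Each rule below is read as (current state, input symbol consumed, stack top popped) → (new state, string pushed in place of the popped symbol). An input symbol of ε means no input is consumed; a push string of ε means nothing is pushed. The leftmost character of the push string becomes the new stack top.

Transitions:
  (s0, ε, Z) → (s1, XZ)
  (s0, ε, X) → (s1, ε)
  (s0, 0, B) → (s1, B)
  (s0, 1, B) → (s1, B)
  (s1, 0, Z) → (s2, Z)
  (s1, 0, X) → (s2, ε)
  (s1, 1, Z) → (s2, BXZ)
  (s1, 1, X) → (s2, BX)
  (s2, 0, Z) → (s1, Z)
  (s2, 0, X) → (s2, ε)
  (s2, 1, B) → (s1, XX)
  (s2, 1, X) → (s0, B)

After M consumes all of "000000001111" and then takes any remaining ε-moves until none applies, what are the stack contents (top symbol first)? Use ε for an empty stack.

(s0, 000000001111, Z)
  ε-move, top Z: go to s1, push XZ → (s1, 000000001111, XZ)
  read 0, top X: go to s2, push ε → (s2, 00000001111, Z)
  read 0, top Z: go to s1, push Z → (s1, 0000001111, Z)
  read 0, top Z: go to s2, push Z → (s2, 000001111, Z)
  read 0, top Z: go to s1, push Z → (s1, 00001111, Z)
  read 0, top Z: go to s2, push Z → (s2, 0001111, Z)
  read 0, top Z: go to s1, push Z → (s1, 001111, Z)
  read 0, top Z: go to s2, push Z → (s2, 01111, Z)
  read 0, top Z: go to s1, push Z → (s1, 1111, Z)
  read 1, top Z: go to s2, push BXZ → (s2, 111, BXZ)
  read 1, top B: go to s1, push XX → (s1, 11, XXXZ)
  read 1, top X: go to s2, push BX → (s2, 1, BXXXZ)
  read 1, top B: go to s1, push XX → (s1, ε, XXXXXZ)
All input consumed in state s1 with stack XXXXXZ.

XXXXXZ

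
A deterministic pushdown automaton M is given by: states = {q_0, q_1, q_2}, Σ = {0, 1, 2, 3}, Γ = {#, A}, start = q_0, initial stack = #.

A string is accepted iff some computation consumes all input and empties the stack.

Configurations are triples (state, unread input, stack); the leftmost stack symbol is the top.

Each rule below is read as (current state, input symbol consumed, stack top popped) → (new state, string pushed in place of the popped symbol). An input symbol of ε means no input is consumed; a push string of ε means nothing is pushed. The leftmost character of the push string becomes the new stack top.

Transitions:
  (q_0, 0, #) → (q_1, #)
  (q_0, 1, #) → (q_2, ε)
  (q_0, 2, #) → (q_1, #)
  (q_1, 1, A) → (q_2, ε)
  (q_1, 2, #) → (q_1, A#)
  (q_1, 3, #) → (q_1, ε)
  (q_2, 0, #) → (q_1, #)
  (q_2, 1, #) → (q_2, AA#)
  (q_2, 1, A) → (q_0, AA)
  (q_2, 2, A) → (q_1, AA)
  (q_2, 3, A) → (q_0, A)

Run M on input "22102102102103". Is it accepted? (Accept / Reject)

(q_0, 22102102102103, #) ⊢ (q_1, 2102102102103, #) ⊢ (q_1, 102102102103, A#) ⊢ (q_2, 02102102103, #) ⊢ (q_1, 2102102103, #) ⊢ (q_1, 102102103, A#) ⊢ (q_2, 02102103, #) ⊢ (q_1, 2102103, #) ⊢ (q_1, 102103, A#) ⊢ (q_2, 02103, #) ⊢ (q_1, 2103, #) ⊢ (q_1, 103, A#) ⊢ (q_2, 03, #) ⊢ (q_1, 3, #) ⊢ (q_1, ε, ε)
All input consumed and the stack is empty.

Accept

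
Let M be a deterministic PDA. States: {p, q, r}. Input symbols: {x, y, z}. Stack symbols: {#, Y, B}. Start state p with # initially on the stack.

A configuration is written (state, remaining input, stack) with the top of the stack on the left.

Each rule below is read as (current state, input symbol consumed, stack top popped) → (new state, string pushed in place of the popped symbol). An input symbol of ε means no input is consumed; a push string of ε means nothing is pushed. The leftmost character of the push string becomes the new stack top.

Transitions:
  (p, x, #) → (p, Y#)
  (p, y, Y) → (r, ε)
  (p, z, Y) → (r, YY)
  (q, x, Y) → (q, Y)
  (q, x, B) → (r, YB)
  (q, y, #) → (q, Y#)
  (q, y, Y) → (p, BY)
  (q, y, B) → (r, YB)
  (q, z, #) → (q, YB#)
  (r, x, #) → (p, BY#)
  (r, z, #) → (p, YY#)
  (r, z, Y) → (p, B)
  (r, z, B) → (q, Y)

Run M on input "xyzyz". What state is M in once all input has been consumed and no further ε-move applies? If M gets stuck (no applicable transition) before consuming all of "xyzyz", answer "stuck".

(p, xyzyz, #)
  read x, top #: go to p, push Y# → (p, yzyz, Y#)
  read y, top Y: go to r, push ε → (r, zyz, #)
  read z, top #: go to p, push YY# → (p, yz, YY#)
  read y, top Y: go to r, push ε → (r, z, Y#)
  read z, top Y: go to p, push B → (p, ε, B#)
All input consumed; M is in state p.

p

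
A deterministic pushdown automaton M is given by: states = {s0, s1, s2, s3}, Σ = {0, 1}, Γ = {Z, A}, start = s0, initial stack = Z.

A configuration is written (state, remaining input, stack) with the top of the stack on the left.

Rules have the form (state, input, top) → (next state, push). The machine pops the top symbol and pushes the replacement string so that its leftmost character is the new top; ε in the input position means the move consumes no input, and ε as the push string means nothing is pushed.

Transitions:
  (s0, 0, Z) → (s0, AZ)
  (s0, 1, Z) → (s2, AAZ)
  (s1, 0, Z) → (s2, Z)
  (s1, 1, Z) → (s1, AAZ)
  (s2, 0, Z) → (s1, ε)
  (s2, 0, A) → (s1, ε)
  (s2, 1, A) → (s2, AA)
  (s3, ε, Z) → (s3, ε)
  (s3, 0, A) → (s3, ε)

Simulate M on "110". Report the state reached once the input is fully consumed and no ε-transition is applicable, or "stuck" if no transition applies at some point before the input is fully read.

(s0, 110, Z)
  read 1, top Z: go to s2, push AAZ → (s2, 10, AAZ)
  read 1, top A: go to s2, push AA → (s2, 0, AAAZ)
  read 0, top A: go to s1, push ε → (s1, ε, AAZ)
All input consumed; M is in state s1.

s1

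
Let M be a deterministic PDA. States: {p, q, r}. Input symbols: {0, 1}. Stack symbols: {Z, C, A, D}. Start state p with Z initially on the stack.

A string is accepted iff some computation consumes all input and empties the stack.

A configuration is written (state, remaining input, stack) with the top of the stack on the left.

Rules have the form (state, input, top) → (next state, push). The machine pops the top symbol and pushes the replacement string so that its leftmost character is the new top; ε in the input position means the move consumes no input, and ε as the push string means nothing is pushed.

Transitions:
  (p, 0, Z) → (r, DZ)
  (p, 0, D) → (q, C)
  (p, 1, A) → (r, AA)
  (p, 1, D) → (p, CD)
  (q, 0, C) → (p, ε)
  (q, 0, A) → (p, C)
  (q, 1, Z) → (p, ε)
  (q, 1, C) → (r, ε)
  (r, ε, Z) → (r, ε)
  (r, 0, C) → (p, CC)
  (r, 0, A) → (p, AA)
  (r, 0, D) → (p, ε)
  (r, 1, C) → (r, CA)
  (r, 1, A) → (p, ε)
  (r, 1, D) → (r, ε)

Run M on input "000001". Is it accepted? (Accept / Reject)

(p, 000001, Z)
  read 0, top Z: go to r, push DZ → (r, 00001, DZ)
  read 0, top D: go to p, push ε → (p, 0001, Z)
  read 0, top Z: go to r, push DZ → (r, 001, DZ)
  read 0, top D: go to p, push ε → (p, 01, Z)
  read 0, top Z: go to r, push DZ → (r, 1, DZ)
  read 1, top D: go to r, push ε → (r, ε, Z)
  ε-move, top Z: go to r, push ε → (r, ε, ε)
All input consumed and the stack is empty.

Accept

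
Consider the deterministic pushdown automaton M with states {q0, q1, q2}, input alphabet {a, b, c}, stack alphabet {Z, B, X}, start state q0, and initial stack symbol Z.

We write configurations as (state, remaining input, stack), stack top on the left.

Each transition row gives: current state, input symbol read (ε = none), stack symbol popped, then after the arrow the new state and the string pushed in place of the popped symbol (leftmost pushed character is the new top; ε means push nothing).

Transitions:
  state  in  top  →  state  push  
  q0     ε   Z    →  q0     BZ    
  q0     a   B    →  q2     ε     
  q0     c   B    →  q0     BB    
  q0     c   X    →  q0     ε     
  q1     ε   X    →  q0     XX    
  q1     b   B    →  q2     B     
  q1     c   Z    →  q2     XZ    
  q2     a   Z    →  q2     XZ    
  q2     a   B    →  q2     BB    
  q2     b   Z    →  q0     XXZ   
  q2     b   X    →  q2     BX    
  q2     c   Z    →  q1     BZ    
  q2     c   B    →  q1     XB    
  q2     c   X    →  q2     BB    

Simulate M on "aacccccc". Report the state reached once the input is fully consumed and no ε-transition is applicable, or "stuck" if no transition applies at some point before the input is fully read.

q0

(q0, aacccccc, Z)
  ε-move, top Z: go to q0, push BZ → (q0, aacccccc, BZ)
  read a, top B: go to q2, push ε → (q2, acccccc, Z)
  read a, top Z: go to q2, push XZ → (q2, cccccc, XZ)
  read c, top X: go to q2, push BB → (q2, ccccc, BBZ)
  read c, top B: go to q1, push XB → (q1, cccc, XBBZ)
  ε-move, top X: go to q0, push XX → (q0, cccc, XXBBZ)
  read c, top X: go to q0, push ε → (q0, ccc, XBBZ)
  read c, top X: go to q0, push ε → (q0, cc, BBZ)
  read c, top B: go to q0, push BB → (q0, c, BBBZ)
  read c, top B: go to q0, push BB → (q0, ε, BBBBZ)
All input consumed; M is in state q0.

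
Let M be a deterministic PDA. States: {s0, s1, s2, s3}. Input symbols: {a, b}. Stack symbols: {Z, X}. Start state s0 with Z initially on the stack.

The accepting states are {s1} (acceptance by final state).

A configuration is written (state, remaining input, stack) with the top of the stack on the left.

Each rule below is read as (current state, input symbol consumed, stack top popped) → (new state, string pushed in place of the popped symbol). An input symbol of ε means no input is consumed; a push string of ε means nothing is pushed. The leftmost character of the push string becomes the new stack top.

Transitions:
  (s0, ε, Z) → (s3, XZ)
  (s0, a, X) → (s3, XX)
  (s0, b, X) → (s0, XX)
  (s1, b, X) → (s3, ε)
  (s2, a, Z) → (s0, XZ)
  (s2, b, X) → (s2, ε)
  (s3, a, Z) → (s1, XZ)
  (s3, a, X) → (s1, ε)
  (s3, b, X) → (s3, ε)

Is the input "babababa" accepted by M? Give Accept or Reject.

Accept

(s0, babababa, Z)
  ε-move, top Z: go to s3, push XZ → (s3, babababa, XZ)
  read b, top X: go to s3, push ε → (s3, abababa, Z)
  read a, top Z: go to s1, push XZ → (s1, bababa, XZ)
  read b, top X: go to s3, push ε → (s3, ababa, Z)
  read a, top Z: go to s1, push XZ → (s1, baba, XZ)
  read b, top X: go to s3, push ε → (s3, aba, Z)
  read a, top Z: go to s1, push XZ → (s1, ba, XZ)
  read b, top X: go to s3, push ε → (s3, a, Z)
  read a, top Z: go to s1, push XZ → (s1, ε, XZ)
All input consumed; state s1 ∈ F.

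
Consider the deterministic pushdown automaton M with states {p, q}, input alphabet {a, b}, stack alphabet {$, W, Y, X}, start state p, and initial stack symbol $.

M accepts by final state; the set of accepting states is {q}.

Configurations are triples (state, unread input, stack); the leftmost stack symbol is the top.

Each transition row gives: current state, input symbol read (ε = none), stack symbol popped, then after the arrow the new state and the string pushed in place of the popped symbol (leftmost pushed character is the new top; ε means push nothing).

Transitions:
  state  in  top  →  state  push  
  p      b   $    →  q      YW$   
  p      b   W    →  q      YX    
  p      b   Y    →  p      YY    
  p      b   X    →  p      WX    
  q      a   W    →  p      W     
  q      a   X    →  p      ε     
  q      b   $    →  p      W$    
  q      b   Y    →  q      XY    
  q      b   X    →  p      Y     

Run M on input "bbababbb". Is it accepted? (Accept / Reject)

Reject

(p, bbababbb, $)
  read b, top $: go to q, push YW$ → (q, bababbb, YW$)
  read b, top Y: go to q, push XY → (q, ababbb, XYW$)
  read a, top X: go to p, push ε → (p, babbb, YW$)
  read b, top Y: go to p, push YY → (p, abbb, YYW$)
No transition applies at (p, abbb, YYW$); input not fully consumed.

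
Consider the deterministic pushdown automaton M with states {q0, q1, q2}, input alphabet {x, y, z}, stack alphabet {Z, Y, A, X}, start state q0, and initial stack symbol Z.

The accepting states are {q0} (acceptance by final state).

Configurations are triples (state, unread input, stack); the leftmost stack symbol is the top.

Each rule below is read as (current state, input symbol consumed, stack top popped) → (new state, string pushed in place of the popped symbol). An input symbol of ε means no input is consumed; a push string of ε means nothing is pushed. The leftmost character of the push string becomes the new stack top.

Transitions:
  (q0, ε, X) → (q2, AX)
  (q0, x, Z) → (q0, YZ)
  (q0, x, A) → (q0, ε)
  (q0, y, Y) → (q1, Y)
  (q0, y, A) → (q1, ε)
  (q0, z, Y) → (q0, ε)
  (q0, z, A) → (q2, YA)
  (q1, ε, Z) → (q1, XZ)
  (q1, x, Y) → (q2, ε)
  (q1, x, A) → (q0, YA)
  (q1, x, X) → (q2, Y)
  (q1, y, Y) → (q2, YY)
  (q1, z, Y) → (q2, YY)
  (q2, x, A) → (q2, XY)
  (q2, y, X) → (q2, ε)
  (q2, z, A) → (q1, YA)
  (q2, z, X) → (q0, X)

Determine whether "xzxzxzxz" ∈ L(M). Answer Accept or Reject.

Accept

(q0, xzxzxzxz, Z)
  read x, top Z: go to q0, push YZ → (q0, zxzxzxz, YZ)
  read z, top Y: go to q0, push ε → (q0, xzxzxz, Z)
  read x, top Z: go to q0, push YZ → (q0, zxzxz, YZ)
  read z, top Y: go to q0, push ε → (q0, xzxz, Z)
  read x, top Z: go to q0, push YZ → (q0, zxz, YZ)
  read z, top Y: go to q0, push ε → (q0, xz, Z)
  read x, top Z: go to q0, push YZ → (q0, z, YZ)
  read z, top Y: go to q0, push ε → (q0, ε, Z)
All input consumed; state q0 ∈ F.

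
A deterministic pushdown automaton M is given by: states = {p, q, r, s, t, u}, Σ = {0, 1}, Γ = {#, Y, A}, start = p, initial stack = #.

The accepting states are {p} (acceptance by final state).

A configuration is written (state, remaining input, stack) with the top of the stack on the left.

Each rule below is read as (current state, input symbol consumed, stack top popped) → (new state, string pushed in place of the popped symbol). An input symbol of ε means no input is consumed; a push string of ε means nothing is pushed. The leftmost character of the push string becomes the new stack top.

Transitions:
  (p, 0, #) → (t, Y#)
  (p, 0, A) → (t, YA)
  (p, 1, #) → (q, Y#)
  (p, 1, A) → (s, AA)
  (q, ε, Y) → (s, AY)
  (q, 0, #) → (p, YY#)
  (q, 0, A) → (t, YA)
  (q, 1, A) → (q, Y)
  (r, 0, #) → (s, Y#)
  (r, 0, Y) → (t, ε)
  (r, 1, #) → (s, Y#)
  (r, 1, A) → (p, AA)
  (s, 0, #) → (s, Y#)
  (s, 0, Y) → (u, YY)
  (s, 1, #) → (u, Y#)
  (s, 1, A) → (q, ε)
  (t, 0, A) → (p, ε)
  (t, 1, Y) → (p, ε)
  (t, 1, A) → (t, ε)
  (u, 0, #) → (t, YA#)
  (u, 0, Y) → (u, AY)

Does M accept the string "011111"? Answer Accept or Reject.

Reject

(p, 011111, #)
  read 0, top #: go to t, push Y# → (t, 11111, Y#)
  read 1, top Y: go to p, push ε → (p, 1111, #)
  read 1, top #: go to q, push Y# → (q, 111, Y#)
  ε-move, top Y: go to s, push AY → (s, 111, AY#)
  read 1, top A: go to q, push ε → (q, 11, Y#)
  ε-move, top Y: go to s, push AY → (s, 11, AY#)
  read 1, top A: go to q, push ε → (q, 1, Y#)
  ε-move, top Y: go to s, push AY → (s, 1, AY#)
  read 1, top A: go to q, push ε → (q, ε, Y#)
  ε-move, top Y: go to s, push AY → (s, ε, AY#)
All input consumed; state s ∉ F and no further ε-move applies.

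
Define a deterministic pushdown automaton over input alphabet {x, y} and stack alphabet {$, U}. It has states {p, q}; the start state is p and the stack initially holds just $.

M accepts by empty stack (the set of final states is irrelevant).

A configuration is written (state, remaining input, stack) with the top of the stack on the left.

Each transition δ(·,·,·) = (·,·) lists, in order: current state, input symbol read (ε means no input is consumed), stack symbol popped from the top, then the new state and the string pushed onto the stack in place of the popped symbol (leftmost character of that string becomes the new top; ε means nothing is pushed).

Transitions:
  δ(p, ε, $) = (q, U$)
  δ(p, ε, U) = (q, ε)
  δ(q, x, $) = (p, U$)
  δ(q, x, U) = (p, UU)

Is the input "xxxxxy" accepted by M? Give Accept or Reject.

(p, xxxxxy, $)
  ε-move, top $: go to q, push U$ → (q, xxxxxy, U$)
  read x, top U: go to p, push UU → (p, xxxxy, UU$)
  ε-move, top U: go to q, push ε → (q, xxxxy, U$)
  read x, top U: go to p, push UU → (p, xxxy, UU$)
  ε-move, top U: go to q, push ε → (q, xxxy, U$)
  read x, top U: go to p, push UU → (p, xxy, UU$)
  ε-move, top U: go to q, push ε → (q, xxy, U$)
  read x, top U: go to p, push UU → (p, xy, UU$)
  ε-move, top U: go to q, push ε → (q, xy, U$)
  read x, top U: go to p, push UU → (p, y, UU$)
  ε-move, top U: go to q, push ε → (q, y, U$)
No transition applies at (q, y, U$); input not fully consumed.

Reject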